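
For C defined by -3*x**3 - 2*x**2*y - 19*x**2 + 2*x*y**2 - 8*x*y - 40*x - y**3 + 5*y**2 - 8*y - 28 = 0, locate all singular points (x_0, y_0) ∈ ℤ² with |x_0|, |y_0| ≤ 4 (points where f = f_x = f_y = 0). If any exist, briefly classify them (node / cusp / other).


Singular points: {(-2, 0)}; classification: node.

Compute partial derivatives:
  f_x = -9*x**2 - 4*x*y - 38*x + 2*y**2 - 8*y - 40.
  f_y = -2*x**2 + 4*x*y - 8*x - 3*y**2 + 10*y - 8.
Scan x_0 ∈ {−4, ..., 4}. For each x_0, f_y(x_0, y) is a polynomial in y; find its integer roots y ∈ {−4, ..., 4}, then test f_x and f at those candidates.
  x = -4: f_y(-4, y) = -3*y**2 - 6*y - 8; no integer root y with |y| ≤ 4.
  x = -3: f_y(-3, y) = -3*y**2 - 2*y - 2; no integer root y with |y| ≤ 4.
  x = -2: f_y(-2, y) = -3*y**2 + 2*y; vanishes at y ∈ {0}. (-2, 0): f_x = 0, f = 0 — SINGULAR.
  x = -1: f_y(-1, y) = -3*y**2 + 6*y - 2; no integer root y with |y| ≤ 4.
  x = 0: f_y(0, y) = -3*y**2 + 10*y - 8; vanishes at y ∈ {2}. (0, 2): f_x = -48 ≠ 0.
  x = 1: f_y(1, y) = -3*y**2 + 14*y - 18; no integer root y with |y| ≤ 4.
  x = 2: f_y(2, y) = -3*y**2 + 18*y - 32; no integer root y with |y| ≤ 4.
  x = 3: f_y(3, y) = -3*y**2 + 22*y - 50; no integer root y with |y| ≤ 4.
  x = 4: f_y(4, y) = -3*y**2 + 26*y - 72; no integer root y with |y| ≤ 4.
Only singular point on the grid: (-2, 0).
Classify: substitute x = -2 + u, y = 0 + v and expand: f = -3*u**3 - 2*u**2*v - u**2 + 2*u*v**2 - v**3 + v**2.
No constant or linear terms (consistent with a singular point). Quadratic part: -u**2 + v**2. Cubic part: -3*u**3 - 2*u**2*v + 2*u*v**2 - v**3.
The quadratic part v**2 - u**2 = (v − u)(v + u) splits into two distinct linear factors, so there are two distinct tangent lines y − 0 = ±(x − -2) — this is a node (ordinary double point).
Classification: node.


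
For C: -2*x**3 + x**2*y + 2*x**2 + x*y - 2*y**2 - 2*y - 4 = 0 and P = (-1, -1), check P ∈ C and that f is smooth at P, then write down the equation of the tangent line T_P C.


Tangent line at P: -9*x + 2*y - 7 = 0.

Step 1: f(-1, -1) = 0, so P lies on C.
Step 2: partial derivatives
  f_x(x, y) = -6*x**2 + 2*x*y + 4*x + y, f_y(x, y) = x**2 + x - 4*y - 2.
  f_x(P) = -9, f_y(P) = 2 (gradient nonzero, so P is smooth).
Step 3: tangent line at P: -9·(x − -1) + 2·(y − -1) = 0.
Expanding: -9*x + 2*y - 7 = 0.


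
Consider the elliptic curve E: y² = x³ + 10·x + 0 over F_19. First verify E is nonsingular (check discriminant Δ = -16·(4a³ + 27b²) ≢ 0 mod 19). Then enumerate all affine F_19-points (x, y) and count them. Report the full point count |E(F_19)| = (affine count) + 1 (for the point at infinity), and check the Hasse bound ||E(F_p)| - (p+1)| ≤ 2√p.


Affine points = {(0, 0), (1, 7), (1, 12), (2, 3), (2, 16), (3, 0), (4, 3), (4, 16), (5, 2), (5, 17), (10, 6), (10, 13), (11, 4), (11, 15), (12, 9), (12, 10), (13, 3), (13, 16), (16, 0)}; affine count = 19; |E(F_19)| = 20.

Discriminant check: Δ ∝ 4a³ + 27b² = 4·10³ + 27·0² = 4·1000 + 27·0 ≡ 10 (mod 19). Nonzero ⇒ E is nonsingular.
For each x ∈ F_19, compute rhs = x³ + 10·x + 0 mod 19, then count y ∈ F_19 with y² ≡ rhs.
  x = 0: rhs = 0, matching y values: 0 (1 points).
  x = 1: rhs = 11, matching y values: 7, 12 (2 points).
  x = 2: rhs = 9, matching y values: 3, 16 (2 points).
  x = 3: rhs = 0, matching y values: 0 (1 points).
  x = 4: rhs = 9, matching y values: 3, 16 (2 points).
  x = 5: rhs = 4, matching y values: 2, 17 (2 points).
  x = 6: rhs = 10, matching y values: none (0 points).
  x = 7: rhs = 14, matching y values: none (0 points).
  x = 8: rhs = 3, matching y values: none (0 points).
  x = 9: rhs = 2, matching y values: none (0 points).
  x = 10: rhs = 17, matching y values: 6, 13 (2 points).
  x = 11: rhs = 16, matching y values: 4, 15 (2 points).
  x = 12: rhs = 5, matching y values: 9, 10 (2 points).
  x = 13: rhs = 9, matching y values: 3, 16 (2 points).
  x = 14: rhs = 15, matching y values: none (0 points).
  x = 15: rhs = 10, matching y values: none (0 points).
  x = 16: rhs = 0, matching y values: 0 (1 points).
  x = 17: rhs = 10, matching y values: none (0 points).
  x = 18: rhs = 8, matching y values: none (0 points).
Total affine count: 19.
Full point count |E(F_19)| = 19 + 1 = 20.
Hasse bound: |20 − (19+1)| = |0| = 0 ≤ 2√19 ≈ 8.7178 ✓.


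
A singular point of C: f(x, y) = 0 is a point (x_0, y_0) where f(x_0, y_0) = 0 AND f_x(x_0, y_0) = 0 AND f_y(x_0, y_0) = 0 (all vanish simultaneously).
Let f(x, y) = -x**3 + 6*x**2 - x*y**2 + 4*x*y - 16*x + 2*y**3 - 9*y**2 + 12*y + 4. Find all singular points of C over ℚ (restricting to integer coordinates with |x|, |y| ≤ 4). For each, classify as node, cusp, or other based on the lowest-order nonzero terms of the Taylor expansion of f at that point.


Singular points: {(2, 2)}; classification: cusp.

Compute partial derivatives:
  f_x = -3*x**2 + 12*x - y**2 + 4*y - 16.
  f_y = -2*x*y + 4*x + 6*y**2 - 18*y + 12.
Scan x_0 ∈ {−4, ..., 4}. For each x_0, f_y(x_0, y) is a polynomial in y; find its integer roots y ∈ {−4, ..., 4}, then test f_x and f at those candidates.
  x = -4: f_y(-4, y) = 6*y**2 - 10*y - 4; vanishes at y ∈ {2}. (-4, 2): f_x = -108 ≠ 0.
  x = -3: f_y(-3, y) = 6*y**2 - 12*y; vanishes at y ∈ {0, 2}. (-3, 0): f_x = -79 ≠ 0; (-3, 2): f_x = -75 ≠ 0.
  x = -2: f_y(-2, y) = 6*y**2 - 14*y + 4; vanishes at y ∈ {2}. (-2, 2): f_x = -48 ≠ 0.
  x = -1: f_y(-1, y) = 6*y**2 - 16*y + 8; vanishes at y ∈ {2}. (-1, 2): f_x = -27 ≠ 0.
  x = 0: f_y(0, y) = 6*y**2 - 18*y + 12; vanishes at y ∈ {1, 2}. (0, 1): f_x = -13 ≠ 0; (0, 2): f_x = -12 ≠ 0.
  x = 1: f_y(1, y) = 6*y**2 - 20*y + 16; vanishes at y ∈ {2}. (1, 2): f_x = -3 ≠ 0.
  x = 2: f_y(2, y) = 6*y**2 - 22*y + 20; vanishes at y ∈ {2}. (2, 2): f_x = 0, f = 0 — SINGULAR.
  x = 3: f_y(3, y) = 6*y**2 - 24*y + 24; vanishes at y ∈ {2}. (3, 2): f_x = -3 ≠ 0.
  x = 4: f_y(4, y) = 6*y**2 - 26*y + 28; vanishes at y ∈ {2}. (4, 2): f_x = -12 ≠ 0.
Only singular point on the grid: (2, 2).
Classify: substitute x = 2 + u, y = 2 + v and expand: f = -u**3 - u*v**2 + 2*v**3 + v**2.
No constant or linear terms (consistent with a singular point). Quadratic part: v**2. Cubic part: -u**3 - u*v**2 + 2*v**3.
The quadratic part v**2 is a perfect square, so there is a single (double) tangent line v = 0, i.e. y = 2. Restricting the cubic part to that line (v = 0) leaves -u**3 ≠ 0, so f is not divisible by v and the branch is v² ≈ u**3 to lowest order — this is a cusp.
Classification: cusp.


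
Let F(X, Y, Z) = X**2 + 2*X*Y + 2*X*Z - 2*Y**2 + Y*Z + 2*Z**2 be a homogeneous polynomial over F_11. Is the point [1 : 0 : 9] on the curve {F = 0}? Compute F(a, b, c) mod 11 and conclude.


F(1,0,9) ≡ 5 (mod 11); P is NOT on the curve.

Evaluate F(1, 0, 9) term-by-term (mod 11).
  X**2 ↦ 1·1·1·1 = 1
  2*X*Y ↦ 2·1·0·1 = 0
  2*X*Z ↦ 2·1·1·9 = 18
  -2*Y**2 ↦ -2·1·0·1 = 0
  Y*Z ↦ 1·1·0·9 = 0
  2*Z**2 ↦ 2·1·1·81 = 162
Sum: F(1, 0, 9) = (1) + (0) + (18) + (0) + (0) + (162) = 181.
Reducing mod 11: 181 ≡ 5 (mod 11).
Since F(a, b, c) ≡ 5 ≠ 0 (mod 11), P does NOT lie on the curve.


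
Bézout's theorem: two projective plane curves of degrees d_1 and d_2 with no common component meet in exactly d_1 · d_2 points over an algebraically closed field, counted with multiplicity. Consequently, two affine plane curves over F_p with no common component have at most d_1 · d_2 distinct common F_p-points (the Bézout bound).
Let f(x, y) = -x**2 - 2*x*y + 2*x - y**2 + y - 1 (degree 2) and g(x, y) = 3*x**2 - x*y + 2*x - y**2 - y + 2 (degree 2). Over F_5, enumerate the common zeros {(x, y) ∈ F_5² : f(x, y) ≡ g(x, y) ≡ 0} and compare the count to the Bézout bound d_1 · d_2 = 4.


Common zeros: {(3, 1)}; count = 1; Bézout bound = 4.

deg(f) = 2, deg(g) = 2, so Bézout bound = 4.
Scan x ∈ F_5. For each x, list the y ∈ F_5 with f(x, y) ≡ 0 and those with g(x, y) ≡ 0 (mod 5); the common zeros in that column are the intersection.
  x = 0: f ≡ 0 at y ∈ ∅; g ≡ 0 at y ∈ {1, 3}; common: ∅.
  x = 1: f ≡ 0 at y ∈ {0, 4}; g ≡ 0 at y ∈ ∅; common: ∅.
  x = 2: f ≡ 0 at y ∈ {1}; g ≡ 0 at y ∈ {3, 4}; common: ∅.
  x = 3: f ≡ 0 at y ∈ {1, 4}; g ≡ 0 at y ∈ {0, 1}; common: {1}.
  x = 4: f ≡ 0 at y ∈ ∅; g ≡ 0 at y ∈ ∅; common: ∅.
Collecting: common zeros = {(3, 1)}, so the count is 1.
Comparison with the Bézout bound: 1 ≤ 4 = deg(f)·deg(g), as expected for curves with no common component (the affine F_5-count falls short of the bound because intersections may lie at infinity, over extension fields, or carry multiplicity).


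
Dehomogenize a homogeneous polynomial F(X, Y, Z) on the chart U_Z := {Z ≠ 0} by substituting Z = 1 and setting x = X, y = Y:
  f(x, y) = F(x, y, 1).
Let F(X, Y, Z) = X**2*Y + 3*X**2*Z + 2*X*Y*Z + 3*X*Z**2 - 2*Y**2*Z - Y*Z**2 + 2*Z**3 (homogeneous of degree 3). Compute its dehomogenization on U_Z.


f(x, y) = x**2*y + 3*x**2 + 2*x*y + 3*x - 2*y**2 - y + 2

On U_Z we set Z = 1. Each monomial c·X^i·Y^j·Z^k in F becomes c·x^i·y^j·1^k = c·x^i·y^j.
Substituting Z = 1: F(X, Y, 1) = x**2*y + 3*x**2 + 2*x*y + 3*x - 2*y**2 - y + 2.
Note: deg(f) ≤ deg(F) = 3; strict inequality happens when F is divisible by Z (lost terms).


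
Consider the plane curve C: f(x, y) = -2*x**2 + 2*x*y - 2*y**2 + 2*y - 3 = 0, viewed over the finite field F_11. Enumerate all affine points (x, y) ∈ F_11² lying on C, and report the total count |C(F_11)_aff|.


Affine F_11-points: {(1, 3), (1, 10), (2, 0), (2, 3), (6, 2), (6, 5), (7, 2), (7, 6), (9, 0), (9, 10), (10, 5), (10, 6)}; count = 12.

For each of the 121 pairs (x, y) ∈ F_11², evaluate f(x, y) mod 11. Record the zeros.
  x = 0: [0↦8, 1↦8, 2↦4, 3↦7, 4↦6, 5↦1, 6↦3, 7↦1, 8↦6, 9↦7, 10↦4]  zeros at y ∈ ∅
  x = 1: [0↦6, 1↦8, 2↦6, 3↦0, 4↦1, 5↦9, 6↦2, 7↦2, 8↦9, 9↦1, 10↦0]  zeros at y ∈ {3, 10}
  x = 2: [0↦0, 1↦4, 2↦4, 3↦0, 4↦3, 5↦2, 6↦8, 7↦10, 8↦8, 9↦2, 10↦3]  zeros at y ∈ {0, 3}
  x = 3: [0↦1, 1↦7, 2↦9, 3↦7, 4↦1, 5↦2, 6↦10, 7↦3, 8↦3, 9↦10, 10↦2]  zeros at y ∈ ∅
  x = 4: [0↦9, 1↦6, 2↦10, 3↦10, 4↦6, 5↦9, 6↦8, 7↦3, 8↦5, 9↦3, 10↦8]  zeros at y ∈ ∅
  x = 5: [0↦2, 1↦1, 2↦7, 3↦9, 4↦7, 5↦1, 6↦2, 7↦10, 8↦3, 9↦3, 10↦10]  zeros at y ∈ ∅
  x = 6: [0↦2, 1↦3, 2↦0, 3↦4, 4↦4, 5↦0, 6↦3, 7↦2, 8↦8, 9↦10, 10↦8]  zeros at y ∈ {2, 5}
  x = 7: [0↦9, 1↦1, 2↦0, 3↦6, 4↦8, 5↦6, 6↦0, 7↦1, 8↦9, 9↦2, 10↦2]  zeros at y ∈ {2, 6}
  x = 8: [0↦1, 1↦6, 2↦7, 3↦4, 4↦8, 5↦8, 6↦4, 7↦7, 8↦6, 9↦1, 10↦3]  zeros at y ∈ ∅
  x = 9: [0↦0, 1↦7, 2↦10, 3↦9, 4↦4, 5↦6, 6↦4, 7↦9, 8↦10, 9↦7, 10↦0]  zeros at y ∈ {0, 10}
  x = 10: [0↦6, 1↦4, 2↦9, 3↦10, 4↦7, 5↦0, 6↦0, 7↦7, 8↦10, 9↦9, 10↦4]  zeros at y ∈ {5, 6}
Collecting zeros: affine points = {(1, 3), (1, 10), (2, 0), (2, 3), (6, 2), (6, 5), (7, 2), (7, 6), (9, 0), (9, 10), (10, 5), (10, 6)}.
Total count |C(F_11)_aff| = 12.


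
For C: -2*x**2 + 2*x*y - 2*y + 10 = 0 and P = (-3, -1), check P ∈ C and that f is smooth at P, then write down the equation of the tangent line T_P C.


Tangent line at P: 10*x - 8*y + 22 = 0.

Step 1: f(-3, -1) = 0, so P lies on C.
Step 2: partial derivatives
  f_x(x, y) = -4*x + 2*y, f_y(x, y) = 2*x - 2.
  f_x(P) = 10, f_y(P) = -8 (gradient nonzero, so P is smooth).
Step 3: tangent line at P: 10·(x − -3) + -8·(y − -1) = 0.
Expanding: 10*x - 8*y + 22 = 0.


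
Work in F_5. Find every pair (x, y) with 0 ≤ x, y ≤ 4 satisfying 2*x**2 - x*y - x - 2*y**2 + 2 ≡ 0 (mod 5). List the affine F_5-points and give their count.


Affine F_5-points: {(0, 1), (0, 4), (1, 1), (3, 3), (4, 0), (4, 3)}; count = 6.

For each of the 25 pairs (x, y) ∈ F_5², evaluate f(x, y) mod 5. Record the zeros.
  x = 0: [0↦2, 1↦0, 2↦4, 3↦4, 4↦0]  zeros at y ∈ {1, 4}
  x = 1: [0↦3, 1↦0, 2↦3, 3↦2, 4↦2]  zeros at y ∈ {1}
  x = 2: [0↦3, 1↦4, 2↦1, 3↦4, 4↦3]  zeros at y ∈ ∅
  x = 3: [0↦2, 1↦2, 2↦3, 3↦0, 4↦3]  zeros at y ∈ {3}
  x = 4: [0↦0, 1↦4, 2↦4, 3↦0, 4↦2]  zeros at y ∈ {0, 3}
Collecting zeros: affine points = {(0, 1), (0, 4), (1, 1), (3, 3), (4, 0), (4, 3)}.
Total count |C(F_5)_aff| = 6.


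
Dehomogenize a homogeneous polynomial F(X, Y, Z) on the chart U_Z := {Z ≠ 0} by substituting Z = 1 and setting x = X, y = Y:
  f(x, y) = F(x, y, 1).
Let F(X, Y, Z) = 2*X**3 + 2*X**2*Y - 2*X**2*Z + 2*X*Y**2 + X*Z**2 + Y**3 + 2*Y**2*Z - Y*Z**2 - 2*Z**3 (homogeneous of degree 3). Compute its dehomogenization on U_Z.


f(x, y) = 2*x**3 + 2*x**2*y - 2*x**2 + 2*x*y**2 + x + y**3 + 2*y**2 - y - 2

On U_Z we set Z = 1. Each monomial c·X^i·Y^j·Z^k in F becomes c·x^i·y^j·1^k = c·x^i·y^j.
Substituting Z = 1: F(X, Y, 1) = 2*x**3 + 2*x**2*y - 2*x**2 + 2*x*y**2 + x + y**3 + 2*y**2 - y - 2.
Note: deg(f) ≤ deg(F) = 3; strict inequality happens when F is divisible by Z (lost terms).


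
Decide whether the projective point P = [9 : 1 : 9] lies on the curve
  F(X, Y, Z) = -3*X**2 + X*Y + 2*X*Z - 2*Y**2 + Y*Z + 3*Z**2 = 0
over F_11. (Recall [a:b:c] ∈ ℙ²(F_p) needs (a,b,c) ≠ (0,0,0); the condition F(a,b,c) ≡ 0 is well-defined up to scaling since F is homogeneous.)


F(9,1,9) ≡ 2 (mod 11); P is NOT on the curve.

Evaluate F(9, 1, 9) term-by-term (mod 11).
  -3*X**2 ↦ -3·81·1·1 = -243
  X*Y ↦ 1·9·1·1 = 9
  2*X*Z ↦ 2·9·1·9 = 162
  -2*Y**2 ↦ -2·1·1·1 = -2
  Y*Z ↦ 1·1·1·9 = 9
  3*Z**2 ↦ 3·1·1·81 = 243
Sum: F(9, 1, 9) = (-243) + (9) + (162) + (-2) + (9) + (243) = 178.
Reducing mod 11: 178 ≡ 2 (mod 11).
Since F(a, b, c) ≡ 2 ≠ 0 (mod 11), P does NOT lie on the curve.


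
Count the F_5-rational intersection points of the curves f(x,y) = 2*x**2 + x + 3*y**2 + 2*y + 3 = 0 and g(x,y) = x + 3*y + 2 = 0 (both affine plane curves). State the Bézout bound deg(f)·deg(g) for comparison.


Common zeros: ∅; count = 0; Bézout bound = 2.

deg(f) = 2, deg(g) = 1, so Bézout bound = 2.
Scan x ∈ F_5. For each x, list the y ∈ F_5 with f(x, y) ≡ 0 and those with g(x, y) ≡ 0 (mod 5); the common zeros in that column are the intersection.
  x = 0: f ≡ 0 at y ∈ ∅; g ≡ 0 at y ∈ {1}; common: ∅.
  x = 1: f ≡ 0 at y ∈ ∅; g ≡ 0 at y ∈ {4}; common: ∅.
  x = 2: f ≡ 0 at y ∈ ∅; g ≡ 0 at y ∈ {2}; common: ∅.
  x = 3: f ≡ 0 at y ∈ {2, 4}; g ≡ 0 at y ∈ {0}; common: ∅.
  x = 4: f ≡ 0 at y ∈ {2, 4}; g ≡ 0 at y ∈ {3}; common: ∅.
Collecting: common zeros = ∅, so the count is 0.
Comparison with the Bézout bound: 0 ≤ 2 = deg(f)·deg(g), as expected for curves with no common component (the affine F_5-count falls short of the bound because intersections may lie at infinity, over extension fields, or carry multiplicity).


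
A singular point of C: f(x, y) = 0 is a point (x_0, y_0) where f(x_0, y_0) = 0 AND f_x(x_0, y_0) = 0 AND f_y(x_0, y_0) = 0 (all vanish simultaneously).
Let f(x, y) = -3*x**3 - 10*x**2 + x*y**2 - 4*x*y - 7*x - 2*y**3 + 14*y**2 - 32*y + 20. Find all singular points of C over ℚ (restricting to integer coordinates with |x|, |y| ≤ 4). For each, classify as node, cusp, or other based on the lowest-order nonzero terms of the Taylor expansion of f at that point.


Singular points: {(-1, 2)}; classification: node.

Compute partial derivatives:
  f_x = -9*x**2 - 20*x + y**2 - 4*y - 7.
  f_y = 2*x*y - 4*x - 6*y**2 + 28*y - 32.
Scan x_0 ∈ {−4, ..., 4}. For each x_0, f_y(x_0, y) is a polynomial in y; find its integer roots y ∈ {−4, ..., 4}, then test f_x and f at those candidates.
  x = -4: f_y(-4, y) = -6*y**2 + 20*y - 16; vanishes at y ∈ {2}. (-4, 2): f_x = -75 ≠ 0.
  x = -3: f_y(-3, y) = -6*y**2 + 22*y - 20; vanishes at y ∈ {2}. (-3, 2): f_x = -32 ≠ 0.
  x = -2: f_y(-2, y) = -6*y**2 + 24*y - 24; vanishes at y ∈ {2}. (-2, 2): f_x = -7 ≠ 0.
  x = -1: f_y(-1, y) = -6*y**2 + 26*y - 28; vanishes at y ∈ {2}. (-1, 2): f_x = 0, f = 0 — SINGULAR.
  x = 0: f_y(0, y) = -6*y**2 + 28*y - 32; vanishes at y ∈ {2}. (0, 2): f_x = -11 ≠ 0.
  x = 1: f_y(1, y) = -6*y**2 + 30*y - 36; vanishes at y ∈ {2, 3}. (1, 2): f_x = -40 ≠ 0; (1, 3): f_x = -39 ≠ 0.
  x = 2: f_y(2, y) = -6*y**2 + 32*y - 40; vanishes at y ∈ {2}. (2, 2): f_x = -87 ≠ 0.
  x = 3: f_y(3, y) = -6*y**2 + 34*y - 44; vanishes at y ∈ {2}. (3, 2): f_x = -152 ≠ 0.
  x = 4: f_y(4, y) = -6*y**2 + 36*y - 48; vanishes at y ∈ {2, 4}. (4, 2): f_x = -235 ≠ 0; (4, 4): f_x = -231 ≠ 0.
Only singular point on the grid: (-1, 2).
Classify: substitute x = -1 + u, y = 2 + v and expand: f = -3*u**3 - u**2 + u*v**2 - 2*v**3 + v**2.
No constant or linear terms (consistent with a singular point). Quadratic part: -u**2 + v**2. Cubic part: -3*u**3 + u*v**2 - 2*v**3.
The quadratic part v**2 - u**2 = (v − u)(v + u) splits into two distinct linear factors, so there are two distinct tangent lines y − 2 = ±(x − -1) — this is a node (ordinary double point).
Classification: node.


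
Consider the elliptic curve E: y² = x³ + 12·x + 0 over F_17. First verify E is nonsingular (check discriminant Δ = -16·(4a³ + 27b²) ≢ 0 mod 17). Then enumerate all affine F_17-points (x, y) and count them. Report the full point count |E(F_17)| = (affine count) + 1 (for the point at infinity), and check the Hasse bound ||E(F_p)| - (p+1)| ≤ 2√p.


Affine points = {(0, 0), (1, 8), (1, 9), (2, 7), (2, 10), (5, 7), (5, 10), (6, 4), (6, 13), (7, 6), (7, 11), (8, 8), (8, 9), (9, 2), (9, 15), (10, 7), (10, 10), (11, 1), (11, 16), (12, 6), (12, 11), (15, 6), (15, 11), (16, 2), (16, 15)}; affine count = 25; |E(F_17)| = 26.

Discriminant check: Δ ∝ 4a³ + 27b² = 4·12³ + 27·0² = 4·1728 + 27·0 ≡ 10 (mod 17). Nonzero ⇒ E is nonsingular.
For each x ∈ F_17, compute rhs = x³ + 12·x + 0 mod 17, then count y ∈ F_17 with y² ≡ rhs.
  x = 0: rhs = 0, matching y values: 0 (1 points).
  x = 1: rhs = 13, matching y values: 8, 9 (2 points).
  x = 2: rhs = 15, matching y values: 7, 10 (2 points).
  x = 3: rhs = 12, matching y values: none (0 points).
  x = 4: rhs = 10, matching y values: none (0 points).
  x = 5: rhs = 15, matching y values: 7, 10 (2 points).
  x = 6: rhs = 16, matching y values: 4, 13 (2 points).
  x = 7: rhs = 2, matching y values: 6, 11 (2 points).
  x = 8: rhs = 13, matching y values: 8, 9 (2 points).
  x = 9: rhs = 4, matching y values: 2, 15 (2 points).
  x = 10: rhs = 15, matching y values: 7, 10 (2 points).
  x = 11: rhs = 1, matching y values: 1, 16 (2 points).
  x = 12: rhs = 2, matching y values: 6, 11 (2 points).
  x = 13: rhs = 7, matching y values: none (0 points).
  x = 14: rhs = 5, matching y values: none (0 points).
  x = 15: rhs = 2, matching y values: 6, 11 (2 points).
  x = 16: rhs = 4, matching y values: 2, 15 (2 points).
Total affine count: 25.
Full point count |E(F_17)| = 25 + 1 = 26.
Hasse bound: |26 − (17+1)| = |8| = 8 ≤ 2√17 ≈ 8.2462 ✓.


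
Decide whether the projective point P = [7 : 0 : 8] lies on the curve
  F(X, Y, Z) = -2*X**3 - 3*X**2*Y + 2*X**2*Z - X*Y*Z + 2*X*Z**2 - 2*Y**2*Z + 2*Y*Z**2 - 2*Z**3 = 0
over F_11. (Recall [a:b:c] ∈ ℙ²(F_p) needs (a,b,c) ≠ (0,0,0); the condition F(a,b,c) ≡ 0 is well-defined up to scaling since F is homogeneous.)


F(7,0,8) ≡ 3 (mod 11); P is NOT on the curve.

Evaluate F(7, 0, 8) term-by-term (mod 11).
  -2*X**3 ↦ -2·343·1·1 = -686
  -3*X**2*Y ↦ -3·49·0·1 = 0
  2*X**2*Z ↦ 2·49·1·8 = 784
  -X*Y*Z ↦ -1·7·0·8 = 0
  2*X*Z**2 ↦ 2·7·1·64 = 896
  -2*Y**2*Z ↦ -2·1·0·8 = 0
  2*Y*Z**2 ↦ 2·1·0·64 = 0
  -2*Z**3 ↦ -2·1·1·512 = -1024
Sum: F(7, 0, 8) = (-686) + (0) + (784) + (0) + (896) + (0) + (0) + (-1024) = -30.
Reducing mod 11: -30 ≡ 3 (mod 11).
Since F(a, b, c) ≡ 3 ≠ 0 (mod 11), P does NOT lie on the curve.


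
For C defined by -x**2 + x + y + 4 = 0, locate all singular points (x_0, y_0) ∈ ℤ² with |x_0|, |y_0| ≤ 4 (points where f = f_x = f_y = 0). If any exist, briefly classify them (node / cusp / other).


No singular points in the scanned grid; C is smooth there.

Compute partial derivatives:
  f_x = 1 - 2*x.
  f_y = 1.
f_y = 1 is a nonzero constant, so f_y never vanishes: no point (x, y) can satisfy f = f_x = f_y = 0. In particular no (x, y) ∈ {−4, ..., 4}² is singular; the curve is smooth.


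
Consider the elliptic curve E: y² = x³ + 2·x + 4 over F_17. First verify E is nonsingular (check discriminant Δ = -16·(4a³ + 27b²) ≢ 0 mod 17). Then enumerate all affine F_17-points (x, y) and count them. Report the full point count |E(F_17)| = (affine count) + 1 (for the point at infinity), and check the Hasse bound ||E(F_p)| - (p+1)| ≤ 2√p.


Affine points = {(0, 2), (0, 15), (2, 4), (2, 13), (4, 5), (4, 12), (7, 2), (7, 15), (10, 2), (10, 15), (13, 0), (15, 3), (15, 14), (16, 1), (16, 16)}; affine count = 15; |E(F_17)| = 16.

Discriminant check: Δ ∝ 4a³ + 27b² = 4·2³ + 27·4² = 4·8 + 27·16 ≡ 5 (mod 17). Nonzero ⇒ E is nonsingular.
For each x ∈ F_17, compute rhs = x³ + 2·x + 4 mod 17, then count y ∈ F_17 with y² ≡ rhs.
  x = 0: rhs = 4, matching y values: 2, 15 (2 points).
  x = 1: rhs = 7, matching y values: none (0 points).
  x = 2: rhs = 16, matching y values: 4, 13 (2 points).
  x = 3: rhs = 3, matching y values: none (0 points).
  x = 4: rhs = 8, matching y values: 5, 12 (2 points).
  x = 5: rhs = 3, matching y values: none (0 points).
  x = 6: rhs = 11, matching y values: none (0 points).
  x = 7: rhs = 4, matching y values: 2, 15 (2 points).
  x = 8: rhs = 5, matching y values: none (0 points).
  x = 9: rhs = 3, matching y values: none (0 points).
  x = 10: rhs = 4, matching y values: 2, 15 (2 points).
  x = 11: rhs = 14, matching y values: none (0 points).
  x = 12: rhs = 5, matching y values: none (0 points).
  x = 13: rhs = 0, matching y values: 0 (1 points).
  x = 14: rhs = 5, matching y values: none (0 points).
  x = 15: rhs = 9, matching y values: 3, 14 (2 points).
  x = 16: rhs = 1, matching y values: 1, 16 (2 points).
Total affine count: 15.
Full point count |E(F_17)| = 15 + 1 = 16.
Hasse bound: |16 − (17+1)| = |-2| = 2 ≤ 2√17 ≈ 8.2462 ✓.


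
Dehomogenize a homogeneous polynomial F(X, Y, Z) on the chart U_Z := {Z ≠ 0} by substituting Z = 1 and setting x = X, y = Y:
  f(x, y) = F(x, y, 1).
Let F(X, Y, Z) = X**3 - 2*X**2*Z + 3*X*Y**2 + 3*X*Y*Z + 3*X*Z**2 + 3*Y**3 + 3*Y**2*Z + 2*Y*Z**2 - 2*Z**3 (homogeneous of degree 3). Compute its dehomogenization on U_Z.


f(x, y) = x**3 - 2*x**2 + 3*x*y**2 + 3*x*y + 3*x + 3*y**3 + 3*y**2 + 2*y - 2

On U_Z we set Z = 1. Each monomial c·X^i·Y^j·Z^k in F becomes c·x^i·y^j·1^k = c·x^i·y^j.
Substituting Z = 1: F(X, Y, 1) = x**3 - 2*x**2 + 3*x*y**2 + 3*x*y + 3*x + 3*y**3 + 3*y**2 + 2*y - 2.
Note: deg(f) ≤ deg(F) = 3; strict inequality happens when F is divisible by Z (lost terms).


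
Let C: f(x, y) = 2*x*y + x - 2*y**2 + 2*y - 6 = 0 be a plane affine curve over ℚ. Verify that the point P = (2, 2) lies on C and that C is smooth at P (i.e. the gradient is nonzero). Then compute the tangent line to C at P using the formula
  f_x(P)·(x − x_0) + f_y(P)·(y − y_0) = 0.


Tangent line at P: 5*x - 2*y - 6 = 0.

Step 1: f(2, 2) = 0, so P lies on C.
Step 2: partial derivatives
  f_x(x, y) = 2*y + 1, f_y(x, y) = 2*x - 4*y + 2.
  f_x(P) = 5, f_y(P) = -2 (gradient nonzero, so P is smooth).
Step 3: tangent line at P: 5·(x − 2) + -2·(y − 2) = 0.
Expanding: 5*x - 2*y - 6 = 0.


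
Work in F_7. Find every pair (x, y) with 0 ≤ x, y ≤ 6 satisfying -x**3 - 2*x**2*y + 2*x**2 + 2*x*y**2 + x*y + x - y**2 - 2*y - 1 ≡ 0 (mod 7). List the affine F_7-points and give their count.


Affine F_7-points: {(0, 6), (3, 0), (3, 2), (4, 3), (6, 1), (6, 2)}; count = 6.

For each of the 49 pairs (x, y) ∈ F_7², evaluate f(x, y) mod 7. Record the zeros.
  x = 0: [0↦6, 1↦3, 2↦5, 3↦5, 4↦3, 5↦6, 6↦0]  zeros at y ∈ {6}
  x = 1: [0↦1, 1↦6, 2↦6, 3↦1, 4↦5, 5↦4, 6↦5]  zeros at y ∈ ∅
  x = 2: [0↦1, 1↦3, 2↦4, 3↦4, 4↦3, 5↦1, 6↦5]  zeros at y ∈ ∅
  x = 3: [0↦0, 1↦2, 2↦0, 3↦1, 4↦5, 5↦5, 6↦1]  zeros at y ∈ {0, 2}
  x = 4: [0↦6, 1↦4, 2↦2, 3↦0, 4↦5, 5↦3, 6↦1]  zeros at y ∈ {3}
  x = 5: [0↦6, 1↦3, 2↦4, 3↦2, 4↦4, 5↦3, 6↦6]  zeros at y ∈ ∅
  x = 6: [0↦1, 1↦0, 2↦0, 3↦1, 4↦3, 5↦6, 6↦3]  zeros at y ∈ {1, 2}
Collecting zeros: affine points = {(0, 6), (3, 0), (3, 2), (4, 3), (6, 1), (6, 2)}.
Total count |C(F_7)_aff| = 6.


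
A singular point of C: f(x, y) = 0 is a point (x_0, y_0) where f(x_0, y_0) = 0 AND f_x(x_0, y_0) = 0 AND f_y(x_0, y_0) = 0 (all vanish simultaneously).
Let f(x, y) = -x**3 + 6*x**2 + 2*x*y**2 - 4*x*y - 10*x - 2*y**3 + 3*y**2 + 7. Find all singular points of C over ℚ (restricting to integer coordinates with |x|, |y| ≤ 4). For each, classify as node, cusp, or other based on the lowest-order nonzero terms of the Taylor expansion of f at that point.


Singular points: {(2, 1)}; classification: cusp.

Compute partial derivatives:
  f_x = -3*x**2 + 12*x + 2*y**2 - 4*y - 10.
  f_y = 4*x*y - 4*x - 6*y**2 + 6*y.
Scan x_0 ∈ {−4, ..., 4}. For each x_0, f_y(x_0, y) is a polynomial in y; find its integer roots y ∈ {−4, ..., 4}, then test f_x and f at those candidates.
  x = -4: f_y(-4, y) = -6*y**2 - 10*y + 16; vanishes at y ∈ {1}. (-4, 1): f_x = -108 ≠ 0.
  x = -3: f_y(-3, y) = -6*y**2 - 6*y + 12; vanishes at y ∈ {-2, 1}. (-3, -2): f_x = -57 ≠ 0; (-3, 1): f_x = -75 ≠ 0.
  x = -2: f_y(-2, y) = -6*y**2 - 2*y + 8; vanishes at y ∈ {1}. (-2, 1): f_x = -48 ≠ 0.
  x = -1: f_y(-1, y) = -6*y**2 + 2*y + 4; vanishes at y ∈ {1}. (-1, 1): f_x = -27 ≠ 0.
  x = 0: f_y(0, y) = -6*y**2 + 6*y; vanishes at y ∈ {0, 1}. (0, 0): f_x = -10 ≠ 0; (0, 1): f_x = -12 ≠ 0.
  x = 1: f_y(1, y) = -6*y**2 + 10*y - 4; vanishes at y ∈ {1}. (1, 1): f_x = -3 ≠ 0.
  x = 2: f_y(2, y) = -6*y**2 + 14*y - 8; vanishes at y ∈ {1}. (2, 1): f_x = 0, f = 0 — SINGULAR.
  x = 3: f_y(3, y) = -6*y**2 + 18*y - 12; vanishes at y ∈ {1, 2}. (3, 1): f_x = -3 ≠ 0; (3, 2): f_x = -1 ≠ 0.
  x = 4: f_y(4, y) = -6*y**2 + 22*y - 16; vanishes at y ∈ {1}. (4, 1): f_x = -12 ≠ 0.
Only singular point on the grid: (2, 1).
Classify: substitute x = 2 + u, y = 1 + v and expand: f = -u**3 + 2*u*v**2 - 2*v**3 + v**2.
No constant or linear terms (consistent with a singular point). Quadratic part: v**2. Cubic part: -u**3 + 2*u*v**2 - 2*v**3.
The quadratic part v**2 is a perfect square, so there is a single (double) tangent line v = 0, i.e. y = 1. Restricting the cubic part to that line (v = 0) leaves -u**3 ≠ 0, so f is not divisible by v and the branch is v² ≈ u**3 to lowest order — this is a cusp.
Classification: cusp.


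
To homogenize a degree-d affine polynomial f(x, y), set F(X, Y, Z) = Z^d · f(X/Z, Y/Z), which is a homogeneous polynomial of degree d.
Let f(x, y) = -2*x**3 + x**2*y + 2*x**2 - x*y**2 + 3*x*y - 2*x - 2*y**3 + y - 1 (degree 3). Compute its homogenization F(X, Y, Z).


F(X, Y, Z) = -2*X**3 + X**2*Y + 2*X**2*Z - X*Y**2 + 3*X*Y*Z - 2*X*Z**2 - 2*Y**3 + Y*Z**2 - Z**3

deg(f) = 3.
Substitute x = X/Z, y = Y/Z into f, then multiply by Z^3.
  monomial -2·x^3·y^0 ↦ -2·X^3·Y^0·Z^0.
  monomial 1·x^2·y^1 ↦ 1·X^2·Y^1·Z^0.
  monomial 2·x^2·y^0 ↦ 2·X^2·Y^0·Z^1.
  monomial -1·x^1·y^2 ↦ -1·X^1·Y^2·Z^0.
  monomial 3·x^1·y^1 ↦ 3·X^1·Y^1·Z^1.
  monomial -2·x^1·y^0 ↦ -2·X^1·Y^0·Z^2.
  monomial -2·x^0·y^3 ↦ -2·X^0·Y^3·Z^0.
  monomial 1·x^0·y^1 ↦ 1·X^0·Y^1·Z^2.
  monomial -1·x^0·y^0 ↦ -1·X^0·Y^0·Z^3.
Collecting: F(X, Y, Z) = -2*X**3 + X**2*Y + 2*X**2*Z - X*Y**2 + 3*X*Y*Z - 2*X*Z**2 - 2*Y**3 + Y*Z**2 - Z**3.


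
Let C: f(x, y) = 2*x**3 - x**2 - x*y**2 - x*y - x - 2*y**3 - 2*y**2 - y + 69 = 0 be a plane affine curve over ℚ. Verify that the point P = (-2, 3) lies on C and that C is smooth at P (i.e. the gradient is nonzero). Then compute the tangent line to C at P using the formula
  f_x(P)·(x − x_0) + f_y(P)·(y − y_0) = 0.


Tangent line at P: 15*x - 53*y + 189 = 0.

Step 1: f(-2, 3) = 0, so P lies on C.
Step 2: partial derivatives
  f_x(x, y) = 6*x**2 - 2*x - y**2 - y - 1, f_y(x, y) = -2*x*y - x - 6*y**2 - 4*y - 1.
  f_x(P) = 15, f_y(P) = -53 (gradient nonzero, so P is smooth).
Step 3: tangent line at P: 15·(x − -2) + -53·(y − 3) = 0.
Expanding: 15*x - 53*y + 189 = 0.


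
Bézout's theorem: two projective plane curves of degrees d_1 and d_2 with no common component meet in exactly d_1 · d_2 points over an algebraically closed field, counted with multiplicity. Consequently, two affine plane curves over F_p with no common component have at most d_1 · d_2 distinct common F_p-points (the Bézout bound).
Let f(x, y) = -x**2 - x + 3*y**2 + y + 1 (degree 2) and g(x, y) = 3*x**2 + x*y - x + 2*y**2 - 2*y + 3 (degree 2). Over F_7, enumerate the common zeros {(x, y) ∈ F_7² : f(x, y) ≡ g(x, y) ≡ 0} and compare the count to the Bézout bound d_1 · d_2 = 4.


Common zeros: ∅; count = 0; Bézout bound = 4.

deg(f) = 2, deg(g) = 2, so Bézout bound = 4.
Scan x ∈ F_7. For each x, list the y ∈ F_7 with f(x, y) ≡ 0 and those with g(x, y) ≡ 0 (mod 7); the common zeros in that column are the intersection.
  x = 0: f ≡ 0 at y ∈ ∅; g ≡ 0 at y ∈ {2, 6}; common: ∅.
  x = 1: f ≡ 0 at y ∈ ∅; g ≡ 0 at y ∈ ∅; common: ∅.
  x = 2: f ≡ 0 at y ∈ ∅; g ≡ 0 at y ∈ {2, 5}; common: ∅.
  x = 3: f ≡ 0 at y ∈ {1}; g ≡ 0 at y ∈ {4, 6}; common: ∅.
  x = 4: f ≡ 0 at y ∈ ∅; g ≡ 0 at y ∈ ∅; common: ∅.
  x = 5: f ≡ 0 at y ∈ ∅; g ≡ 0 at y ∈ ∅; common: ∅.
  x = 6: f ≡ 0 at y ∈ ∅; g ≡ 0 at y ∈ {0, 5}; common: ∅.
Collecting: common zeros = ∅, so the count is 0.
Comparison with the Bézout bound: 0 ≤ 4 = deg(f)·deg(g), as expected for curves with no common component (the affine F_7-count falls short of the bound because intersections may lie at infinity, over extension fields, or carry multiplicity).


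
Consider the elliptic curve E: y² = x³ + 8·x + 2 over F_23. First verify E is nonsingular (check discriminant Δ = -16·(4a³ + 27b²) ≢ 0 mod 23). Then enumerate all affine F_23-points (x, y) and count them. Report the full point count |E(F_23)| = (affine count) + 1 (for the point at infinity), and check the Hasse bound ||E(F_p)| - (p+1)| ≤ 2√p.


Affine points = {(0, 5), (0, 18), (2, 7), (2, 16), (4, 11), (4, 12), (5, 11), (5, 12), (6, 6), (6, 17), (8, 7), (8, 16), (10, 1), (10, 22), (11, 8), (11, 15), (12, 3), (12, 20), (13, 7), (13, 16), (14, 11), (14, 12), (15, 1), (15, 22), (21, 1), (21, 22), (22, 4), (22, 19)}; affine count = 28; |E(F_23)| = 29.

Discriminant check: Δ ∝ 4a³ + 27b² = 4·8³ + 27·2² = 4·512 + 27·4 ≡ 17 (mod 23). Nonzero ⇒ E is nonsingular.
For each x ∈ F_23, compute rhs = x³ + 8·x + 2 mod 23, then count y ∈ F_23 with y² ≡ rhs.
  x = 0: rhs = 2, matching y values: 5, 18 (2 points).
  x = 1: rhs = 11, matching y values: none (0 points).
  x = 2: rhs = 3, matching y values: 7, 16 (2 points).
  x = 3: rhs = 7, matching y values: none (0 points).
  x = 4: rhs = 6, matching y values: 11, 12 (2 points).
  x = 5: rhs = 6, matching y values: 11, 12 (2 points).
  x = 6: rhs = 13, matching y values: 6, 17 (2 points).
  x = 7: rhs = 10, matching y values: none (0 points).
  x = 8: rhs = 3, matching y values: 7, 16 (2 points).
  x = 9: rhs = 21, matching y values: none (0 points).
  x = 10: rhs = 1, matching y values: 1, 22 (2 points).
  x = 11: rhs = 18, matching y values: 8, 15 (2 points).
  x = 12: rhs = 9, matching y values: 3, 20 (2 points).
  x = 13: rhs = 3, matching y values: 7, 16 (2 points).
  x = 14: rhs = 6, matching y values: 11, 12 (2 points).
  x = 15: rhs = 1, matching y values: 1, 22 (2 points).
  x = 16: rhs = 17, matching y values: none (0 points).
  x = 17: rhs = 14, matching y values: none (0 points).
  x = 18: rhs = 21, matching y values: none (0 points).
  x = 19: rhs = 21, matching y values: none (0 points).
  x = 20: rhs = 20, matching y values: none (0 points).
  x = 21: rhs = 1, matching y values: 1, 22 (2 points).
  x = 22: rhs = 16, matching y values: 4, 19 (2 points).
Total affine count: 28.
Full point count |E(F_23)| = 28 + 1 = 29.
Hasse bound: |29 − (23+1)| = |5| = 5 ≤ 2√23 ≈ 9.5917 ✓.


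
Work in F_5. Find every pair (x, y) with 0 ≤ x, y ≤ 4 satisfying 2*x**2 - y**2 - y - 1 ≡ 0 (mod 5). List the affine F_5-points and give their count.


Affine F_5-points: {(1, 2), (2, 1), (2, 3), (3, 1), (3, 3), (4, 2)}; count = 6.

For each of the 25 pairs (x, y) ∈ F_5², evaluate f(x, y) mod 5. Record the zeros.
  x = 0: [0↦4, 1↦2, 2↦3, 3↦2, 4↦4]  zeros at y ∈ ∅
  x = 1: [0↦1, 1↦4, 2↦0, 3↦4, 4↦1]  zeros at y ∈ {2}
  x = 2: [0↦2, 1↦0, 2↦1, 3↦0, 4↦2]  zeros at y ∈ {1, 3}
  x = 3: [0↦2, 1↦0, 2↦1, 3↦0, 4↦2]  zeros at y ∈ {1, 3}
  x = 4: [0↦1, 1↦4, 2↦0, 3↦4, 4↦1]  zeros at y ∈ {2}
Collecting zeros: affine points = {(1, 2), (2, 1), (2, 3), (3, 1), (3, 3), (4, 2)}.
Total count |C(F_5)_aff| = 6.


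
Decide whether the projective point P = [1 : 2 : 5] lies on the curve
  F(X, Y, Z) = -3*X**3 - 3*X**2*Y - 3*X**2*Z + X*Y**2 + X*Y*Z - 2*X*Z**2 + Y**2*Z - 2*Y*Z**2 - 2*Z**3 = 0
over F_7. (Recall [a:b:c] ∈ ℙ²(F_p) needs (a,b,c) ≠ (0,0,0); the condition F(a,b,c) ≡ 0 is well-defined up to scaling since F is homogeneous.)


F(1,2,5) ≡ 2 (mod 7); P is NOT on the curve.

Evaluate F(1, 2, 5) term-by-term (mod 7).
  -3*X**3 ↦ -3·1·1·1 = -3
  -3*X**2*Y ↦ -3·1·2·1 = -6
  -3*X**2*Z ↦ -3·1·1·5 = -15
  X*Y**2 ↦ 1·1·4·1 = 4
  X*Y*Z ↦ 1·1·2·5 = 10
  -2*X*Z**2 ↦ -2·1·1·25 = -50
  Y**2*Z ↦ 1·1·4·5 = 20
  -2*Y*Z**2 ↦ -2·1·2·25 = -100
  -2*Z**3 ↦ -2·1·1·125 = -250
Sum: F(1, 2, 5) = (-3) + (-6) + (-15) + (4) + (10) + (-50) + (20) + (-100) + (-250) = -390.
Reducing mod 7: -390 ≡ 2 (mod 7).
Since F(a, b, c) ≡ 2 ≠ 0 (mod 7), P does NOT lie on the curve.


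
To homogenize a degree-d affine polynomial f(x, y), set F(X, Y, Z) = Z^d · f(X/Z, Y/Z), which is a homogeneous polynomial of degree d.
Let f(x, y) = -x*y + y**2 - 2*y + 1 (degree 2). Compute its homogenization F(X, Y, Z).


F(X, Y, Z) = -X*Y + Y**2 - 2*Y*Z + Z**2

deg(f) = 2.
Substitute x = X/Z, y = Y/Z into f, then multiply by Z^2.
  monomial -1·x^1·y^1 ↦ -1·X^1·Y^1·Z^0.
  monomial 1·x^0·y^2 ↦ 1·X^0·Y^2·Z^0.
  monomial -2·x^0·y^1 ↦ -2·X^0·Y^1·Z^1.
  monomial 1·x^0·y^0 ↦ 1·X^0·Y^0·Z^2.
Collecting: F(X, Y, Z) = -X*Y + Y**2 - 2*Y*Z + Z**2.


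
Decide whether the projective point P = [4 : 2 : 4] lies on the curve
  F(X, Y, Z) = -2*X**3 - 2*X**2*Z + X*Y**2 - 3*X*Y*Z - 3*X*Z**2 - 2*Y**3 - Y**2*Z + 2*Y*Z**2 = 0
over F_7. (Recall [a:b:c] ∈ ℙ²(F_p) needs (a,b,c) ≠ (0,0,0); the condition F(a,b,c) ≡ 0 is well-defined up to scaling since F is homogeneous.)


F(4,2,4) ≡ 1 (mod 7); P is NOT on the curve.

Evaluate F(4, 2, 4) term-by-term (mod 7).
  -2*X**3 ↦ -2·64·1·1 = -128
  -2*X**2*Z ↦ -2·16·1·4 = -128
  X*Y**2 ↦ 1·4·4·1 = 16
  -3*X*Y*Z ↦ -3·4·2·4 = -96
  -3*X*Z**2 ↦ -3·4·1·16 = -192
  -2*Y**3 ↦ -2·1·8·1 = -16
  -Y**2*Z ↦ -1·1·4·4 = -16
  2*Y*Z**2 ↦ 2·1·2·16 = 64
Sum: F(4, 2, 4) = (-128) + (-128) + (16) + (-96) + (-192) + (-16) + (-16) + (64) = -496.
Reducing mod 7: -496 ≡ 1 (mod 7).
Since F(a, b, c) ≡ 1 ≠ 0 (mod 7), P does NOT lie on the curve.


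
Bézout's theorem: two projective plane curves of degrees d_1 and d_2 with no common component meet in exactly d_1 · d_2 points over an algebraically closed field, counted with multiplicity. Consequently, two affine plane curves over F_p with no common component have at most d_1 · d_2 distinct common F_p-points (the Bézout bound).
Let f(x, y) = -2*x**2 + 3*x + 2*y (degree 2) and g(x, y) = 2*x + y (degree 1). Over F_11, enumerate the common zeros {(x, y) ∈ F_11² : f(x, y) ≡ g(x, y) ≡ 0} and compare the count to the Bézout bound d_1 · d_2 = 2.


Common zeros: {(0, 0), (5, 1)}; count = 2; Bézout bound = 2.

deg(f) = 2, deg(g) = 1, so Bézout bound = 2.
Scan x ∈ F_11. For each x, list the y ∈ F_11 with f(x, y) ≡ 0 and those with g(x, y) ≡ 0 (mod 11); the common zeros in that column are the intersection.
  x = 0: f ≡ 0 at y ∈ {0}; g ≡ 0 at y ∈ {0}; common: {0}.
  x = 1: f ≡ 0 at y ∈ {5}; g ≡ 0 at y ∈ {9}; common: ∅.
  x = 2: f ≡ 0 at y ∈ {1}; g ≡ 0 at y ∈ {7}; common: ∅.
  x = 3: f ≡ 0 at y ∈ {10}; g ≡ 0 at y ∈ {5}; common: ∅.
  x = 4: f ≡ 0 at y ∈ {10}; g ≡ 0 at y ∈ {3}; common: ∅.
  x = 5: f ≡ 0 at y ∈ {1}; g ≡ 0 at y ∈ {1}; common: {1}.
  x = 6: f ≡ 0 at y ∈ {5}; g ≡ 0 at y ∈ {10}; common: ∅.
  x = 7: f ≡ 0 at y ∈ {0}; g ≡ 0 at y ∈ {8}; common: ∅.
  x = 8: f ≡ 0 at y ∈ {8}; g ≡ 0 at y ∈ {6}; common: ∅.
  x = 9: f ≡ 0 at y ∈ {7}; g ≡ 0 at y ∈ {4}; common: ∅.
  x = 10: f ≡ 0 at y ∈ {8}; g ≡ 0 at y ∈ {2}; common: ∅.
Collecting: common zeros = {(0, 0), (5, 1)}, so the count is 2.
Comparison with the Bézout bound: 2 ≤ 2 = deg(f)·deg(g), as expected for curves with no common component (the bound is attained).


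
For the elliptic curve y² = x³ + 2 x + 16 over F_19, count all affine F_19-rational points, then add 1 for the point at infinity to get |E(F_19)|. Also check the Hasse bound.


Affine points = {(0, 4), (0, 15), (1, 0), (2, 3), (2, 16), (3, 7), (3, 12), (6, 4), (6, 15), (11, 1), (11, 18), (12, 1), (12, 18), (13, 4), (13, 15), (15, 1), (15, 18), (17, 2), (17, 17)}; affine count = 19; |E(F_19)| = 20.

Discriminant check: Δ ∝ 4a³ + 27b² = 4·2³ + 27·16² = 4·8 + 27·256 ≡ 9 (mod 19). Nonzero ⇒ E is nonsingular.
For each x ∈ F_19, compute rhs = x³ + 2·x + 16 mod 19, then count y ∈ F_19 with y² ≡ rhs.
  x = 0: rhs = 16, matching y values: 4, 15 (2 points).
  x = 1: rhs = 0, matching y values: 0 (1 points).
  x = 2: rhs = 9, matching y values: 3, 16 (2 points).
  x = 3: rhs = 11, matching y values: 7, 12 (2 points).
  x = 4: rhs = 12, matching y values: none (0 points).
  x = 5: rhs = 18, matching y values: none (0 points).
  x = 6: rhs = 16, matching y values: 4, 15 (2 points).
  x = 7: rhs = 12, matching y values: none (0 points).
  x = 8: rhs = 12, matching y values: none (0 points).
  x = 9: rhs = 3, matching y values: none (0 points).
  x = 10: rhs = 10, matching y values: none (0 points).
  x = 11: rhs = 1, matching y values: 1, 18 (2 points).
  x = 12: rhs = 1, matching y values: 1, 18 (2 points).
  x = 13: rhs = 16, matching y values: 4, 15 (2 points).
  x = 14: rhs = 14, matching y values: none (0 points).
  x = 15: rhs = 1, matching y values: 1, 18 (2 points).
  x = 16: rhs = 2, matching y values: none (0 points).
  x = 17: rhs = 4, matching y values: 2, 17 (2 points).
  x = 18: rhs = 13, matching y values: none (0 points).
Total affine count: 19.
Full point count |E(F_19)| = 19 + 1 = 20.
Hasse bound: |20 − (19+1)| = |0| = 0 ≤ 2√19 ≈ 8.7178 ✓.


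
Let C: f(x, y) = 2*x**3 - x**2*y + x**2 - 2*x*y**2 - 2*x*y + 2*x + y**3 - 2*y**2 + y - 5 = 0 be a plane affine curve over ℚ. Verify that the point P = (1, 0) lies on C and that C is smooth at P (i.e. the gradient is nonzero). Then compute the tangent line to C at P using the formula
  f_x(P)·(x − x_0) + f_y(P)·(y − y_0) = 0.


Tangent line at P: 10*x - 2*y - 10 = 0.

Step 1: f(1, 0) = 0, so P lies on C.
Step 2: partial derivatives
  f_x(x, y) = 6*x**2 - 2*x*y + 2*x - 2*y**2 - 2*y + 2, f_y(x, y) = -x**2 - 4*x*y - 2*x + 3*y**2 - 4*y + 1.
  f_x(P) = 10, f_y(P) = -2 (gradient nonzero, so P is smooth).
Step 3: tangent line at P: 10·(x − 1) + -2·(y − 0) = 0.
Expanding: 10*x - 2*y - 10 = 0.


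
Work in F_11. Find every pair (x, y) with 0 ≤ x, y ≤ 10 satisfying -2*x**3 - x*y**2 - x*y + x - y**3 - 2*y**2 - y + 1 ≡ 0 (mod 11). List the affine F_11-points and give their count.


Affine F_11-points: {(0, 4), (1, 0), (1, 9), (1, 10), (2, 5), (4, 2), (5, 3), (5, 6), (7, 7), (10, 1)}; count = 10.

For each of the 121 pairs (x, y) ∈ F_11², evaluate f(x, y) mod 11. Record the zeros.
  x = 0: [0↦1, 1↦8, 2↦5, 3↦8, 4↦0, 5↦8, 6↦4, 7↦4, 8↦2, 9↦3, 10↦1]  zeros at y ∈ {4}
  x = 1: [0↦0, 1↦5, 2↦9, 3↦6, 4↦1, 5↦10, 6↦5, 7↦2, 8↦6, 9↦0, 10↦0]  zeros at y ∈ {0, 9, 10}
  x = 2: [0↦9, 1↦1, 2↦1, 3↦3, 4↦1, 5↦0, 6↦5, 7↦10, 8↦9, 9↦7, 10↦9]  zeros at y ∈ {5}
  x = 3: [0↦5, 1↦6, 2↦2, 3↦9, 4↦10, 5↦10, 6↦3, 7↦5, 8↦10, 9↦1, 10↦5]  zeros at y ∈ ∅
  x = 4: [0↦9, 1↦8, 2↦0, 3↦1, 4↦5, 5↦6, 6↦9, 7↦8, 8↦8, 9↦3, 10↦9]  zeros at y ∈ {2}
  x = 5: [0↦9, 1↦6, 2↦5, 3↦0, 4↦7, 5↦9, 6↦0, 7↦7, 8↦2, 9↦1, 10↦9]  zeros at y ∈ {3, 6}
  x = 6: [0↦4, 1↦10, 2↦5, 3↦5, 4↦4, 5↦7, 6↦8, 7↦1, 8↦2, 9↦5, 10↦4]  zeros at y ∈ ∅
  x = 7: [0↦4, 1↦8, 2↦10, 3↦4, 4↦6, 5↦10, 6↦10, 7↦0, 8↦7, 9↦3, 10↦4]  zeros at y ∈ {7}
  x = 8: [0↦8, 1↦10, 2↦8, 3↦7, 4↦1, 5↦6, 6↦5, 7↦3, 8↦5, 9↦5, 10↦8]  zeros at y ∈ ∅
  x = 9: [0↦4, 1↦4, 2↦9, 3↦2, 4↦10, 5↦5, 6↦3, 7↦9, 8↦6, 9↦10, 10↦4]  zeros at y ∈ ∅
  x = 10: [0↦2, 1↦0, 2↦1, 3↦10, 4↦10, 5↦6, 6↦3, 7↦6, 8↦9, 9↦6, 10↦2]  zeros at y ∈ {1}
Collecting zeros: affine points = {(0, 4), (1, 0), (1, 9), (1, 10), (2, 5), (4, 2), (5, 3), (5, 6), (7, 7), (10, 1)}.
Total count |C(F_11)_aff| = 10.
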